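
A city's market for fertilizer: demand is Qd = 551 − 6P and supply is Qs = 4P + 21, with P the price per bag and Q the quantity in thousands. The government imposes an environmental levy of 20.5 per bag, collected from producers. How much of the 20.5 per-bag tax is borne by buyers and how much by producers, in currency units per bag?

Without the tax, 551 − 6P = 4P + 21 gives 10P = 530, so P* = 53 and Q* = 233.
With the tax collected from producers, supply shifts: Qs = 4(P − 20.5) + 21.
New equilibrium: buyers pay 61.2, producers receive 40.7, Q = 183.8. (Wedge: Pb − Ps = 20.5.)
Burden on buyers: 8.2; on producers: 12.3. (They sum to 20.5.)
The less price-elastic side of the market bears the larger share of a per-unit tax.

Buyers bear 8.2 per bag; producers bear 12.3 per bag.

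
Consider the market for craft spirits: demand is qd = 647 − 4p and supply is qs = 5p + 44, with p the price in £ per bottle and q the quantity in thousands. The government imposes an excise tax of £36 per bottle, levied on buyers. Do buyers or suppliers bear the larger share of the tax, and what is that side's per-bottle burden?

Without the tax, 647 − 4p = 5p + 44 gives 9p = 603, so p* = £67 and q* = 379.
With the tax collected from buyers, demand (in seller-price terms) shifts: qd = 647 − 4(p + 36).
Solving gives q = 299 with buyers paying £87 and suppliers receiving £51 (the £36 wedge).
Per-bottle burden: buyers £20, suppliers £16.
Buyers take the larger share because demand is less price-elastic here (demand slope 4 vs supply slope 5).
The less price-elastic side of the market bears the larger share of a per-unit tax.

Buyers bear the larger share: £20 per bottle.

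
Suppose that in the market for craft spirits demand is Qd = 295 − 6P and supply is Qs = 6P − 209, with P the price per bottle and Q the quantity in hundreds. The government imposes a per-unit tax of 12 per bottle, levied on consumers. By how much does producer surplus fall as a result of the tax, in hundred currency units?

Producer surplus falls by 150 hundred.

Without the tax, 295 − 6P = 6P − 209 gives 12P = 504, so P* = 42 and Q* = 43.
With the tax collected from consumers, demand (in seller-price terms) shifts: Qd = 295 − 6(P + 12).
New equilibrium: consumers pay 48, sellers receive 36, Q = 7. (Wedge: Pb − Ps = 12.)
ΔPS is the trapezoid between Q = 7 and Q = 43 of height 6: ½ · (43 + 7) · 6 = 150.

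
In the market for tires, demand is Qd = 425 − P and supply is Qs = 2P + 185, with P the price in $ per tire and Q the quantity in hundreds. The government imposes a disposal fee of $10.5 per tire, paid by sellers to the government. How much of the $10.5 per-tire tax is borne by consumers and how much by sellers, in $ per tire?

Before the tax: set 425 − P = 2P + 185 → P* = $80, Q* = 345.
With the tax collected from sellers, supply shifts: Qs = 2(P − 10.5) + 185.
New equilibrium: consumers pay $87, sellers receive $76.5, Q = 338. (Wedge: Pb − Ps = 10.5.)
Burden on consumers: $7; on sellers: $3.5. (They sum to $10.5.)
The less price-elastic side of the market bears the larger share of a per-unit tax.

Consumers bear $7 per tire; sellers bear $3.5 per tire.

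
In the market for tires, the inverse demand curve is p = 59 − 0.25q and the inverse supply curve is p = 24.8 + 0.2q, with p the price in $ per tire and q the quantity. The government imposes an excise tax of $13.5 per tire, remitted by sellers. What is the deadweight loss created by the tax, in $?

Deadweight loss = $202.5.

Inverting to q(p) form: qd = 236 − 4p; qs = 5p − 124.
Without the tax, 236 − 4p = 5p − 124 gives 9p = 360, so p* = $40 and q* = 76.
With the tax collected from sellers, supply shifts: qs = 5(p − 13.5) − 124.
Solving gives q = 46 with buyers paying $47.5 and sellers receiving $34 (the $13.5 wedge).
Quantity falls by |ΔQ| = |76 − 46| = 30.
DWL = ½ · t · |ΔQ| = ½ · 13.5 · 30 = $202.5.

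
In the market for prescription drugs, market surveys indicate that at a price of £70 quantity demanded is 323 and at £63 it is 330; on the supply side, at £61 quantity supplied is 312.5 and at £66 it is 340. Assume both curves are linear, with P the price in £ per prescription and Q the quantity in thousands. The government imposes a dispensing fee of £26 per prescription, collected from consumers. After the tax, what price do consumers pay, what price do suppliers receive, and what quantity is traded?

Consumers pay £86; suppliers receive £60; quantity = 307.

Demand slope: (330 − 323)/(63 − 70) = -1, so Qd = 393 − P.
Supply slope: (340 − 312.5)/(66 − 61) = 5.5, so Qs = 5.5P − 23.
Before the tax: set 393 − P = 5.5P − 23 → P* = £64, Q* = 329.
With the tax collected from consumers, demand (in seller-price terms) shifts: Qd = 393 − (P + 26).
New equilibrium: consumers pay £86, suppliers receive £60, Q = 307. (Wedge: Pb − Ps = 26.)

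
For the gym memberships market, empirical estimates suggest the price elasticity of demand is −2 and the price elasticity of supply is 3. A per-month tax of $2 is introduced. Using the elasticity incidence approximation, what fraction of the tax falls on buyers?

Incidence ratio: buyers' share ≈ εs / (εs + |εd|) = 3 / (3 + 2) = 0.6.
Supply is the more elastic side, so buyers bear the larger share.

Buyers' share ≈ 0.6.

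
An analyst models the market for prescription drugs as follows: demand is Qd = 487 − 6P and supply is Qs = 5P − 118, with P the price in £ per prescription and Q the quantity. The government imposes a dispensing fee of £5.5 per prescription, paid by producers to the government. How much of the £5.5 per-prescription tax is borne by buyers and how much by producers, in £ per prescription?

Without the tax, 487 − 6P = 5P − 118 gives 11P = 605, so P* = £55 and Q* = 157.
With the tax collected from producers, supply shifts: Qs = 5(P − 5.5) − 118.
Solving gives Q = 142 with buyers paying £57.5 and producers receiving £52 (the £5.5 wedge).
Burden on buyers: £2.5; on producers: £3. (They sum to £5.5.)

Buyers bear £2.5 per prescription; producers bear £3 per prescription.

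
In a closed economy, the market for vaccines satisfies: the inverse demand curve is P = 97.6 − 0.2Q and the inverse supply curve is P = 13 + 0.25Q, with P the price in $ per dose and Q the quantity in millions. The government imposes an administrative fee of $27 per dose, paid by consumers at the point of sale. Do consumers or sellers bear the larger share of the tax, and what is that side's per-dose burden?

Inverting to Q(P) form: Qd = 488 − 5P; Qs = 4P − 52.
Before the tax: set 488 − 5P = 4P − 52 → P* = $60, Q* = 188.
With the tax collected from consumers, demand (in seller-price terms) shifts: Qd = 488 − 5(P + 27).
New equilibrium: consumers pay $72, sellers receive $45, Q = 128. (Wedge: Pb − Ps = 27.)
Per-dose burden: consumers $12, sellers $15.
Sellers take the larger share because supply is less price-elastic here (demand slope 5 vs supply slope 4).

Sellers bear the larger share: $15 per dose.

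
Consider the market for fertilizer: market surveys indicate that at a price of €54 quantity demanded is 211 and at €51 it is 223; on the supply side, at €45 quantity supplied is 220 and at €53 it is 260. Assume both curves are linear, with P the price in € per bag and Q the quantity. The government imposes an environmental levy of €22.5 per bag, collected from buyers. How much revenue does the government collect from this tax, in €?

Demand slope: (223 − 211)/(51 − 54) = -4, so Qd = 427 − 4P.
Supply slope: (260 − 220)/(53 − 45) = 5, so Qs = 5P − 5.
Without the tax, 427 − 4P = 5P − 5 gives 9P = 432, so P* = €48 and Q* = 235.
With the tax collected from buyers, demand (in seller-price terms) shifts: Qd = 427 − 4(P + 22.5).
Solving gives Q = 185 with buyers paying €60.5 and sellers receiving €38 (the €22.5 wedge).
Revenue = t · Q = 22.5 · 185 = €4162.5.

Tax revenue = €4162.5.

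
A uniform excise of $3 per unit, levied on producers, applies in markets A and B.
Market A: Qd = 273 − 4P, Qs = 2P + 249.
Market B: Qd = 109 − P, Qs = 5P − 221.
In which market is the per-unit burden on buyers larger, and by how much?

Market B, by $1.5.

Market A: pre-tax P* = $4, Q* = 257; post-tax Q = 253; per-unit burden on buyers = $1.
Market B: pre-tax P* = $55, Q* = 54; post-tax Q = 51.5; per-unit burden on buyers = $2.5.
Difference: $1 vs $2.5 → market B is larger by $1.5.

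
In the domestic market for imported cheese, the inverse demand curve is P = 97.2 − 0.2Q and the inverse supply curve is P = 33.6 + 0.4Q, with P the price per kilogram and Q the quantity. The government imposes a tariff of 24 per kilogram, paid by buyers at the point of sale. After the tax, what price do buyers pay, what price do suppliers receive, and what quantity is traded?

Inverting to Q(P) form: Qd = 486 − 5P; Qs = 2.5P − 84.
Without the tax, 486 − 5P = 2.5P − 84 gives 7.5P = 570, so P* = 76 and Q* = 106.
With the tax collected from buyers, demand (in seller-price terms) shifts: Qd = 486 − 5(P + 24).
New equilibrium: buyers pay 84, suppliers receive 60, Q = 66. (Wedge: Pb − Ps = 24.)

Buyers pay 84; suppliers receive 60; quantity = 66.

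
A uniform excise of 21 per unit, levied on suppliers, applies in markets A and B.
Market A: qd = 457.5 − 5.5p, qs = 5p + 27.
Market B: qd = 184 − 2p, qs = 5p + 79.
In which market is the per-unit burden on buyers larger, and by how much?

Market B, by 5.

Market A: pre-tax p* = 41, q* = 232; post-tax q = 177; per-unit burden on buyers = 10.
Market B: pre-tax p* = 15, q* = 154; post-tax q = 124; per-unit burden on buyers = 15.
Difference: 10 vs 15 → market B is larger by 5.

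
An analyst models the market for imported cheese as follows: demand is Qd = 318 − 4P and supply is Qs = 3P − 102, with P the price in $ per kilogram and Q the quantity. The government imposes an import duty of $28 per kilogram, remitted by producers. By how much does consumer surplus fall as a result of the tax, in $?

Consumer surplus falls by $648.

Before the tax: set 318 − 4P = 3P − 102 → P* = $60, Q* = 78.
With the tax collected from producers, supply shifts: Qs = 3(P − 28) − 102.
New equilibrium: consumers pay $72, producers receive $44, Q = 30. (Wedge: Pb − Ps = 28.)
ΔCS is the trapezoid between Q = 30 and Q = 78 of height $12: ½ · (78 + 30) · 12 = $648.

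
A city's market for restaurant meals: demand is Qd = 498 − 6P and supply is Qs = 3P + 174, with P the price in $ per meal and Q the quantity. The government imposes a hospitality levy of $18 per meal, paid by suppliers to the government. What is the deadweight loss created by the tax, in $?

Without the tax, 498 − 6P = 3P + 174 gives 9P = 324, so P* = $36 and Q* = 282.
With the tax collected from suppliers, supply shifts: Qs = 3(P − 18) + 174.
Solving gives Q = 246 with consumers paying $42 and suppliers receiving $24 (the $18 wedge).
Quantity falls by |ΔQ| = |282 − 246| = 36.
DWL = ½ · t · |ΔQ| = ½ · 18 · 36 = $324.

Deadweight loss = $324.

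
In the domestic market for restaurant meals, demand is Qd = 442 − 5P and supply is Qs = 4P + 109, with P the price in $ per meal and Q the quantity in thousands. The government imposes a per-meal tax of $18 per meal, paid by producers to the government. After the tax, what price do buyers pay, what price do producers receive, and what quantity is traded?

Before the tax: set 442 − 5P = 4P + 109 → P* = $37, Q* = 257.
With the tax collected from producers, supply shifts: Qs = 4(P − 18) + 109.
New equilibrium: buyers pay $45, producers receive $27, Q = 217. (Wedge: Pb − Ps = 18.)
The less price-elastic side of the market bears the larger share of a per-unit tax.

Buyers pay $45; producers receive $27; quantity = 217.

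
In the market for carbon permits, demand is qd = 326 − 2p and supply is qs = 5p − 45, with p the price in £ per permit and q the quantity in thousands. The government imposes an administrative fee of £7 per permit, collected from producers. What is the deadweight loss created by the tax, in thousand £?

Deadweight loss = £35 thousand.

Before the tax: set 326 − 2p = 5p − 45 → p* = £53, q* = 220.
With the tax collected from producers, supply shifts: qs = 5(p − 7) − 45.
Solving gives q = 210 with consumers paying £58 and producers receiving £51 (the £7 wedge).
Quantity falls by |ΔQ| = |220 − 210| = 10.
DWL = ½ · t · |ΔQ| = ½ · 7 · 10 = £35.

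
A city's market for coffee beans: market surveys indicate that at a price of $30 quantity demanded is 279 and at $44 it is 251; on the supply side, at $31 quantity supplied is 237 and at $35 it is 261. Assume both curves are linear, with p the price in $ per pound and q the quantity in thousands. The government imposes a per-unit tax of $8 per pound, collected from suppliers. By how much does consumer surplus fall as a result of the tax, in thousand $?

Demand slope: (251 − 279)/(44 − 30) = -2, so qd = 339 − 2p.
Supply slope: (261 − 237)/(35 − 31) = 6, so qs = 6p + 51.
Before the tax: set 339 − 2p = 6p + 51 → p* = $36, q* = 267.
With the tax collected from suppliers, supply shifts: qs = 6(p − 8) + 51.
Solving gives q = 255 with consumers paying $42 and suppliers receiving $34 (the $8 wedge).
ΔCS is the trapezoid between Q = 255 and Q = 267 of height $6: ½ · (267 + 255) · 6 = $1566.

Consumer surplus falls by $1566 thousand.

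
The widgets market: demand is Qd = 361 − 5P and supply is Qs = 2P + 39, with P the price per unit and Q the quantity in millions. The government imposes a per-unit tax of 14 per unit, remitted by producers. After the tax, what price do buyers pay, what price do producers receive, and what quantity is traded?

Without the tax, 361 − 5P = 2P + 39 gives 7P = 322, so P* = 46 and Q* = 131.
With the tax collected from producers, supply shifts: Qs = 2(P − 14) + 39.
New equilibrium: buyers pay 50, producers receive 36, Q = 111. (Wedge: Pb − Ps = 14.)
The less price-elastic side of the market bears the larger share of a per-unit tax.

Buyers pay 50; producers receive 36; quantity = 111.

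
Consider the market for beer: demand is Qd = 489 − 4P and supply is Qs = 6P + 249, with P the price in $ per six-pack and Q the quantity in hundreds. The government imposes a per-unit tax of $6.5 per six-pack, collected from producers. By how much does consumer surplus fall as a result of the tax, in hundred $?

Consumer surplus falls by $1502.28 hundred.

Without the tax, 489 − 4P = 6P + 249 gives 10P = 240, so P* = $24 and Q* = 393.
With the tax collected from producers, supply shifts: Qs = 6(P − 6.5) + 249.
Solving gives Q = 377.4 with consumers paying $27.9 and producers receiving $21.4 (the $6.5 wedge).
ΔCS is the trapezoid between Q = 377.4 and Q = 393 of height $3.9: ½ · (393 + 377.4) · 3.9 = $1502.28.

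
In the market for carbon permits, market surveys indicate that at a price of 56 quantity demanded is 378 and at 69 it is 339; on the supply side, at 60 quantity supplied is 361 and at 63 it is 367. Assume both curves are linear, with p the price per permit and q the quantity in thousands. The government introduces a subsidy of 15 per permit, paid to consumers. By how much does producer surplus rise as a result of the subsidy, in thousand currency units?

Producer surplus rises by 3348 thousand.

Demand slope: (339 − 378)/(69 − 56) = -3, so qd = 546 − 3p.
Supply slope: (367 − 361)/(63 − 60) = 2, so qs = 2p + 241.
Before the subsidy: set 546 − 3p = 2p + 241 → p* = 61, q* = 363.
With a per-unit subsidy paid to consumers, each effectively pays p − 15, so demand becomes qd = 546 − 3(p − 15).
New equilibrium: consumers pay 55, sellers receive 70, q = 381. (Wedge: pb − ps = −15.)
ΔPS is the trapezoid between Q = 381 and Q = 363 of height 9: ½ · (363 + 381) · 9 = 3348.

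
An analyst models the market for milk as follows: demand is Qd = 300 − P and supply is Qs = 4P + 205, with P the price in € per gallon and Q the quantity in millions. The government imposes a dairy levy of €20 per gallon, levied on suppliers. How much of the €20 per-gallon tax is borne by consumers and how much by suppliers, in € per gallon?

Consumers bear €16 per gallon; suppliers bear €4 per gallon.

Without the tax, 300 − P = 4P + 205 gives 5P = 95, so P* = €19 and Q* = 281.
With the tax collected from suppliers, supply shifts: Qs = 4(P − 20) + 205.
Solving gives Q = 265 with consumers paying €35 and suppliers receiving €15 (the €20 wedge).
Burden on consumers: €16; on suppliers: €4. (They sum to €20.)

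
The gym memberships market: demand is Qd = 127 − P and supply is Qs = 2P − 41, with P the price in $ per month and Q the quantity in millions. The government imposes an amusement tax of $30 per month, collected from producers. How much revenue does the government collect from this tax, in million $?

Before the tax: set 127 − P = 2P − 41 → P* = $56, Q* = 71.
With the tax collected from producers, supply shifts: Qs = 2(P − 30) − 41.
Solving gives Q = 51 with buyers paying $76 and producers receiving $46 (the $30 wedge).
Revenue = t · Q = 30 · 51 = $1530.

Tax revenue = $1530 million.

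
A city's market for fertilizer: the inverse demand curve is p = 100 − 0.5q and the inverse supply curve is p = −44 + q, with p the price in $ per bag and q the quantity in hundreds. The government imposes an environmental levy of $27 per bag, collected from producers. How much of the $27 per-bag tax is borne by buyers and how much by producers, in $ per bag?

Buyers bear $9 per bag; producers bear $18 per bag.

Inverting to q(p) form: qd = 200 − 2p; qs = p + 44.
Before the tax: set 200 − 2p = p + 44 → p* = $52, q* = 96.
With the tax collected from producers, supply shifts: qs = (p − 27) + 44.
Solving gives q = 78 with buyers paying $61 and producers receiving $34 (the $27 wedge).
Burden on buyers: $9; on producers: $18. (They sum to $27.)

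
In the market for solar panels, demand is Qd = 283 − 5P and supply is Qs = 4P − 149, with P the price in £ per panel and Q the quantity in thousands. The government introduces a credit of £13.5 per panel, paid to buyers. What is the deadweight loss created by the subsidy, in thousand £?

Deadweight loss = £202.5 thousand.

Before the subsidy: set 283 − 5P = 4P − 149 → P* = £48, Q* = 43.
With a per-unit subsidy paid to buyers, each effectively pays P − 13.5, so demand becomes Qd = 283 − 5(P − 13.5).
Solving gives Q = 73 with buyers paying £42 and sellers receiving £55.5 (the £13.5 wedge).
Quantity rises by |ΔQ| = |43 − 73| = 30.
DWL = ½ · t · |ΔQ| = ½ · 13.5 · 30 = £202.5.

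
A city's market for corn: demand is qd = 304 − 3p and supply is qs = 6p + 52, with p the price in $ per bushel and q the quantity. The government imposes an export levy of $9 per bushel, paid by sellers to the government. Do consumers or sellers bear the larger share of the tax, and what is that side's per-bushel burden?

Consumers bear the larger share: $6 per bushel.

Before the tax: set 304 − 3p = 6p + 52 → p* = $28, q* = 220.
With the tax collected from sellers, supply shifts: qs = 6(p − 9) + 52.
Solving gives q = 202 with consumers paying $34 and sellers receiving $25 (the $9 wedge).
Per-bushel burden: consumers $6, sellers $3.
Consumers take the larger share because demand is less price-elastic here (demand slope 3 vs supply slope 6).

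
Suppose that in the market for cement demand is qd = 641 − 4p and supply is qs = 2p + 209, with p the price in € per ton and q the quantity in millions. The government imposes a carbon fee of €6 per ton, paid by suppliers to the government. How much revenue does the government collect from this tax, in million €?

Before the tax: set 641 − 4p = 2p + 209 → p* = €72, q* = 353.
With the tax collected from suppliers, supply shifts: qs = 2(p − 6) + 209.
Solving gives q = 345 with buyers paying €74 and suppliers receiving €68 (the €6 wedge).
Revenue = t · Q = 6 · 345 = €2070.

Tax revenue = €2070 million.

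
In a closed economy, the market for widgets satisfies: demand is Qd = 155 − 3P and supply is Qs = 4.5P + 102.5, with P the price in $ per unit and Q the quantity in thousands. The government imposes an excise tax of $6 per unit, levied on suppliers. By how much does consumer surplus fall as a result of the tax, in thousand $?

Consumer surplus falls by $462.96 thousand.

Before the tax: set 155 − 3P = 4.5P + 102.5 → P* = $7, Q* = 134.
With the tax collected from suppliers, supply shifts: Qs = 4.5(P − 6) + 102.5.
Solving gives Q = 123.2 with buyers paying $10.6 and suppliers receiving $4.6 (the $6 wedge).
ΔCS is the trapezoid between Q = 123.2 and Q = 134 of height $3.6: ½ · (134 + 123.2) · 3.6 = $462.96.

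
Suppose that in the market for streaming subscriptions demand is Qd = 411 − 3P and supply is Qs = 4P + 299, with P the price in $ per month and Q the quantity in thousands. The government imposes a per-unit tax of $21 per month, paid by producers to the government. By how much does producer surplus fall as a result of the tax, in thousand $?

Producer surplus falls by $3105 thousand.

Before the tax: set 411 − 3P = 4P + 299 → P* = $16, Q* = 363.
With the tax collected from producers, supply shifts: Qs = 4(P − 21) + 299.
Solving gives Q = 327 with buyers paying $28 and producers receiving $7 (the $21 wedge).
ΔPS is the trapezoid between Q = 327 and Q = 363 of height $9: ½ · (363 + 327) · 9 = $3105.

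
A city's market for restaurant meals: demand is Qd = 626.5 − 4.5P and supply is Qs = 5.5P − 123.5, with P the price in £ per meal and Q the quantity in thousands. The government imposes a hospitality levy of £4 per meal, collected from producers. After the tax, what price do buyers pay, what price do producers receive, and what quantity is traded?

Buyers pay £77.2; producers receive £73.2; quantity = 279.1.

Before the tax: set 626.5 − 4.5P = 5.5P − 123.5 → P* = £75, Q* = 289.
With the tax collected from producers, supply shifts: Qs = 5.5(P − 4) − 123.5.
Solving gives Q = 279.1 with buyers paying £77.2 and producers receiving £73.2 (the £4 wedge).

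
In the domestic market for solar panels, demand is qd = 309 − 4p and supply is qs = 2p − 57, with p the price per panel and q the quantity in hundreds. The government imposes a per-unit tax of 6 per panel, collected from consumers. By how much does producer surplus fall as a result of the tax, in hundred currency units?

Without the tax, 309 − 4p = 2p − 57 gives 6p = 366, so p* = 61 and q* = 65.
With the tax collected from consumers, demand (in seller-price terms) shifts: qd = 309 − 4(p + 6).
Solving gives q = 57 with consumers paying 63 and suppliers receiving 57 (the 6 wedge).
ΔPS is the trapezoid between Q = 57 and Q = 65 of height 4: ½ · (65 + 57) · 4 = 244.

Producer surplus falls by 244 hundred.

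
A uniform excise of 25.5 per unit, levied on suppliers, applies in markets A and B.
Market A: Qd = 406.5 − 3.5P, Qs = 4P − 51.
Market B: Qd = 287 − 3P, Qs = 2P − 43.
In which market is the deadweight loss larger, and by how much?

Market A: pre-tax P* = 61, Q* = 193; post-tax Q = 145.4; deadweight loss = 606.9.
Market B: pre-tax P* = 66, Q* = 89; post-tax Q = 58.4; deadweight loss = 390.15.
Difference: 606.9 vs 390.15 → market A is larger by 216.75.

Market A, by 216.75.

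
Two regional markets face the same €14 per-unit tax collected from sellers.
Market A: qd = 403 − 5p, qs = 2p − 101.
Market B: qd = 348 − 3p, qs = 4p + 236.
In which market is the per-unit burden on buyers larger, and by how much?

Market B, by €4.

Market A: pre-tax p* = €72, q* = 43; post-tax q = 23; per-unit burden on buyers = €4.
Market B: pre-tax p* = €16, q* = 300; post-tax q = 276; per-unit burden on buyers = €8.
Difference: €4 vs €8 → market B is larger by €4.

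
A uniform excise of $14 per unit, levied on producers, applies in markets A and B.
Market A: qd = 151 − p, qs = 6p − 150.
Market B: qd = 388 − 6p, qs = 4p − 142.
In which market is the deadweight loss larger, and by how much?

Market B, by $151.2.

Market A: pre-tax p* = $43, q* = 108; post-tax q = 96; deadweight loss = $84.
Market B: pre-tax p* = $53, q* = 70; post-tax q = 36.4; deadweight loss = $235.2.
Difference: $84 vs $235.2 → market B is larger by $151.2.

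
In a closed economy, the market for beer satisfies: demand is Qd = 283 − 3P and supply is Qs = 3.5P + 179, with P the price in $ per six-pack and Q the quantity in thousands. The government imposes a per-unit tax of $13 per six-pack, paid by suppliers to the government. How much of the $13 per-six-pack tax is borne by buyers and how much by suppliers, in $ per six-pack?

Buyers bear $7 per six-pack; suppliers bear $6 per six-pack.

Before the tax: set 283 − 3P = 3.5P + 179 → P* = $16, Q* = 235.
With the tax collected from suppliers, supply shifts: Qs = 3.5(P − 13) + 179.
Solving gives Q = 214 with buyers paying $23 and suppliers receiving $10 (the $13 wedge).
Burden on buyers: $7; on suppliers: $6. (They sum to $13.)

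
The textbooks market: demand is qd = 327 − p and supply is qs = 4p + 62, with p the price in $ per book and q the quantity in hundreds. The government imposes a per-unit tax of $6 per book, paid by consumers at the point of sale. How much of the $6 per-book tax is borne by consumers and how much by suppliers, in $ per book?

Before the tax: set 327 − p = 4p + 62 → p* = $53, q* = 274.
With the tax collected from consumers, demand (in seller-price terms) shifts: qd = 327 − (p + 6).
New equilibrium: consumers pay $57.8, suppliers receive $51.8, q = 269.2. (Wedge: pb − ps = 6.)
Burden on consumers: $4.8; on suppliers: $1.2. (They sum to $6.)
The less price-elastic side of the market bears the larger share of a per-unit tax.

Consumers bear $4.8 per book; suppliers bear $1.2 per book.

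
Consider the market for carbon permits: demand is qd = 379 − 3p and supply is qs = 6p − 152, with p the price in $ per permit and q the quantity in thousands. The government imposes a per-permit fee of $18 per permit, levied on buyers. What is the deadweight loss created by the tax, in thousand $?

Before the tax: set 379 − 3p = 6p − 152 → p* = $59, q* = 202.
With the tax collected from buyers, demand (in seller-price terms) shifts: qd = 379 − 3(p + 18).
Solving gives q = 166 with buyers paying $71 and sellers receiving $53 (the $18 wedge).
Quantity falls by |ΔQ| = |202 − 166| = 36.
DWL = ½ · t · |ΔQ| = ½ · 18 · 36 = $324.

Deadweight loss = $324 thousand.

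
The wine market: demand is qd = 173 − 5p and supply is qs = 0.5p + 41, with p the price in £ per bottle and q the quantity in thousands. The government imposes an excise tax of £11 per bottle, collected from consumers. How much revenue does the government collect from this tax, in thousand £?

Without the tax, 173 − 5p = 0.5p + 41 gives 5.5p = 132, so p* = £24 and q* = 53.
With the tax collected from consumers, demand (in seller-price terms) shifts: qd = 173 − 5(p + 11).
New equilibrium: consumers pay £25, sellers receive £14, q = 48. (Wedge: pb − ps = 11.)
Revenue = t · Q = 11 · 48 = £528.

Tax revenue = £528 thousand.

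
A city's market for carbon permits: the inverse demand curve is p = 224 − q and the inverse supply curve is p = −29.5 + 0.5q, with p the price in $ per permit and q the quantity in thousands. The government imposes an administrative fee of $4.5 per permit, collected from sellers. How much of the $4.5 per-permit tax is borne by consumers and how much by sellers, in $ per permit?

Consumers bear $3 per permit; sellers bear $1.5 per permit.

Inverting to q(p) form: qd = 224 − p; qs = 2p + 59.
Before the tax: set 224 − p = 2p + 59 → p* = $55, q* = 169.
With the tax collected from sellers, supply shifts: qs = 2(p − 4.5) + 59.
Solving gives q = 166 with consumers paying $58 and sellers receiving $53.5 (the $4.5 wedge).
Burden on consumers: $3; on sellers: $1.5. (They sum to $4.5.)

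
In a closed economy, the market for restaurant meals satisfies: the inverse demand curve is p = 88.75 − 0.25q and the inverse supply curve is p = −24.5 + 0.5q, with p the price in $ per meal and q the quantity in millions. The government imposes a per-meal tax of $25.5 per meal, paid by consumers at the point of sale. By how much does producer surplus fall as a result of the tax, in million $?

Inverting to q(p) form: qd = 355 − 4p; qs = 2p + 49.
Before the tax: set 355 − 4p = 2p + 49 → p* = $51, q* = 151.
With the tax collected from consumers, demand (in seller-price terms) shifts: qd = 355 − 4(p + 25.5).
New equilibrium: consumers pay $59.5, producers receive $34, q = 117. (Wedge: pb − ps = 25.5.)
ΔPS is the trapezoid between Q = 117 and Q = 151 of height $17: ½ · (151 + 117) · 17 = $2278.

Producer surplus falls by $2278 million.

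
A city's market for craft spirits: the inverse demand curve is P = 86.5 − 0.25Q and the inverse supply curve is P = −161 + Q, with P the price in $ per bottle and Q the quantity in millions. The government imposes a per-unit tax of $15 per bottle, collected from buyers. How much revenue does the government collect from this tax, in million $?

Tax revenue = $2790 million.

Inverting to Q(P) form: Qd = 346 − 4P; Qs = P + 161.
Without the tax, 346 − 4P = P + 161 gives 5P = 185, so P* = $37 and Q* = 198.
With the tax collected from buyers, demand (in seller-price terms) shifts: Qd = 346 − 4(P + 15).
Solving gives Q = 186 with buyers paying $40 and producers receiving $25 (the $15 wedge).
Revenue = t · Q = 15 · 186 = $2790.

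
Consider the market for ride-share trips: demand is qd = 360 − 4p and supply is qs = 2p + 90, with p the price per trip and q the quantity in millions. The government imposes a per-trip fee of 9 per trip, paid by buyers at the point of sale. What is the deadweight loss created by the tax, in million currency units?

Without the tax, 360 − 4p = 2p + 90 gives 6p = 270, so p* = 45 and q* = 180.
With the tax collected from buyers, demand (in seller-price terms) shifts: qd = 360 − 4(p + 9).
New equilibrium: buyers pay 48, producers receive 39, q = 168. (Wedge: pb − ps = 9.)
Quantity falls by |ΔQ| = |180 − 168| = 12.
DWL = ½ · t · |ΔQ| = ½ · 9 · 12 = 54.

Deadweight loss = 54 million.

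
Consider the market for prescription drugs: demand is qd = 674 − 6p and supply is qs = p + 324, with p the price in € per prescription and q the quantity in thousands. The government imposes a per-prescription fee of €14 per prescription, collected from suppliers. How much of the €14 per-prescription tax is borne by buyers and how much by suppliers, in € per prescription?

Buyers bear €2 per prescription; suppliers bear €12 per prescription.

Without the tax, 674 − 6p = p + 324 gives 7p = 350, so p* = €50 and q* = 374.
With the tax collected from suppliers, supply shifts: qs = (p − 14) + 324.
New equilibrium: buyers pay €52, suppliers receive €38, q = 362. (Wedge: pb − ps = 14.)
Burden on buyers: €2; on suppliers: €12. (They sum to €14.)
The less price-elastic side of the market bears the larger share of a per-unit tax.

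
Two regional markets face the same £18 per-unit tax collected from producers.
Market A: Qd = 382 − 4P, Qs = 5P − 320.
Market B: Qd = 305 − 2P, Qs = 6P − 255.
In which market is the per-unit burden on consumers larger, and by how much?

Market B, by £3.5.

Market A: pre-tax P* = £78, Q* = 70; post-tax Q = 30; per-unit burden on consumers = £10.
Market B: pre-tax P* = £70, Q* = 165; post-tax Q = 138; per-unit burden on consumers = £13.5.
Difference: £10 vs £13.5 → market B is larger by £3.5.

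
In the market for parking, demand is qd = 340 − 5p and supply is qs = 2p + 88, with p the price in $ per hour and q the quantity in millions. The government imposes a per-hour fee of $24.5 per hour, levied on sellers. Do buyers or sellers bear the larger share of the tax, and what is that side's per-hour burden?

Sellers bear the larger share: $17.5 per hour.

Without the tax, 340 − 5p = 2p + 88 gives 7p = 252, so p* = $36 and q* = 160.
With the tax collected from sellers, supply shifts: qs = 2(p − 24.5) + 88.
New equilibrium: buyers pay $43, sellers receive $18.5, q = 125. (Wedge: pb − ps = 24.5.)
Per-hour burden: buyers $7, sellers $17.5.
Sellers take the larger share because supply is less price-elastic here (demand slope 5 vs supply slope 2).
The less price-elastic side of the market bears the larger share of a per-unit tax.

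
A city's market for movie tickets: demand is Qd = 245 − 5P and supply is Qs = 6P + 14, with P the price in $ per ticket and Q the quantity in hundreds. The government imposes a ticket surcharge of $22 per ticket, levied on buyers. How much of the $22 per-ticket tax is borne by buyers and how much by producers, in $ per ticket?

Without the tax, 245 − 5P = 6P + 14 gives 11P = 231, so P* = $21 and Q* = 140.
With the tax collected from buyers, demand (in seller-price terms) shifts: Qd = 245 − 5(P + 22).
New equilibrium: buyers pay $33, producers receive $11, Q = 80. (Wedge: Pb − Ps = 22.)
Burden on buyers: $12; on producers: $10. (They sum to $22.)
The less price-elastic side of the market bears the larger share of a per-unit tax.

Buyers bear $12 per ticket; producers bear $10 per ticket.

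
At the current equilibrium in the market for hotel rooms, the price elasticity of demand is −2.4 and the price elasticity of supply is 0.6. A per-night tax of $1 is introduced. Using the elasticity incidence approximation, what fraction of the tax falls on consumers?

Consumers' share ≈ 0.2.

Incidence ratio: consumers' share ≈ εs / (εs + |εd|) = 0.6 / (0.6 + 2.4) = 0.2.
Supply is the less elastic side, so consumers bear the smaller share.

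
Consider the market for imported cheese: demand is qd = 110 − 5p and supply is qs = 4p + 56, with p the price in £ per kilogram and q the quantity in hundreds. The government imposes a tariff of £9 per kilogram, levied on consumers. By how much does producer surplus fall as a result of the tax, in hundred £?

Without the tax, 110 − 5p = 4p + 56 gives 9p = 54, so p* = £6 and q* = 80.
With the tax collected from consumers, demand (in seller-price terms) shifts: qd = 110 − 5(p + 9).
Solving gives q = 60 with consumers paying £10 and suppliers receiving £1 (the £9 wedge).
ΔPS is the trapezoid between Q = 60 and Q = 80 of height £5: ½ · (80 + 60) · 5 = £350.

Producer surplus falls by £350 hundred.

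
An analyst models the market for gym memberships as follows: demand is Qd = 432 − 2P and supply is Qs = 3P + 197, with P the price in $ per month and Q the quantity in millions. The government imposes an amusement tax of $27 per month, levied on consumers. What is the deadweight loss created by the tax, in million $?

Without the tax, 432 − 2P = 3P + 197 gives 5P = 235, so P* = $47 and Q* = 338.
With the tax collected from consumers, demand (in seller-price terms) shifts: Qd = 432 − 2(P + 27).
Solving gives Q = 305.6 with consumers paying $63.2 and producers receiving $36.2 (the $27 wedge).
Quantity falls by |ΔQ| = |338 − 305.6| = 32.4.
DWL = ½ · t · |ΔQ| = ½ · 27 · 32.4 = $437.4.

Deadweight loss = $437.4 million.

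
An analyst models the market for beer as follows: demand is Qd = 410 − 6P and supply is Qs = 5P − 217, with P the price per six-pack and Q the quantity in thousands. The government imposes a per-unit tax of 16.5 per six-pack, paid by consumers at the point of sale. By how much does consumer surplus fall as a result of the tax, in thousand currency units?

Consumer surplus falls by 341.25 thousand.

Before the tax: set 410 − 6P = 5P − 217 → P* = 57, Q* = 68.
With the tax collected from consumers, demand (in seller-price terms) shifts: Qd = 410 − 6(P + 16.5).
New equilibrium: consumers pay 64.5, producers receive 48, Q = 23. (Wedge: Pb − Ps = 16.5.)
ΔCS is the trapezoid between Q = 23 and Q = 68 of height 7.5: ½ · (68 + 23) · 7.5 = 341.25.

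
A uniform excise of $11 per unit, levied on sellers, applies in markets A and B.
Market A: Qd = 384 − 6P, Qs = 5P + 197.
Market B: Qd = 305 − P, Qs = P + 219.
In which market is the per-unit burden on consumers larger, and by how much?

Market A: pre-tax P* = $17, Q* = 282; post-tax Q = 252; per-unit burden on consumers = $5.
Market B: pre-tax P* = $43, Q* = 262; post-tax Q = 256.5; per-unit burden on consumers = $5.5.
Difference: $5 vs $5.5 → market B is larger by $0.5.

Market B, by $0.5.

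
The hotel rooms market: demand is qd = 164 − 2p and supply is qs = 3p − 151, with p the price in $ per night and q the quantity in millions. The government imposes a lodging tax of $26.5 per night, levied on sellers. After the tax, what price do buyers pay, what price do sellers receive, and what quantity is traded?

Without the tax, 164 − 2p = 3p − 151 gives 5p = 315, so p* = $63 and q* = 38.
With the tax collected from sellers, supply shifts: qs = 3(p − 26.5) − 151.
New equilibrium: buyers pay $78.9, sellers receive $52.4, q = 6.2. (Wedge: pb − ps = 26.5.)

Buyers pay $78.9; sellers receive $52.4; quantity = 6.2.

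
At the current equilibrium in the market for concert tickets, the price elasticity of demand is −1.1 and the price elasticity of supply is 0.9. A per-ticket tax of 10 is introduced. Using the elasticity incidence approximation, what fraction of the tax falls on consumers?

Consumers' share ≈ 0.45.

Incidence ratio: consumers' share ≈ εs / (εs + |εd|) = 0.9 / (0.9 + 1.1) = 0.45.
Supply is the less elastic side, so consumers bear the smaller share.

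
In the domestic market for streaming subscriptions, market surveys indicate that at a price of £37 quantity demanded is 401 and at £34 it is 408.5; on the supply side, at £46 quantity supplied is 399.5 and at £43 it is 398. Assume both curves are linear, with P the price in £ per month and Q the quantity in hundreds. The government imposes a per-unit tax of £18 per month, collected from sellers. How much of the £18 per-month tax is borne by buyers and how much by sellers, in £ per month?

Demand slope: (408.5 − 401)/(34 − 37) = -2.5, so Qd = 493.5 − 2.5P.
Supply slope: (398 − 399.5)/(43 − 46) = 0.5, so Qs = 0.5P + 376.5.
Without the tax, 493.5 − 2.5P = 0.5P + 376.5 gives 3P = 117, so P* = £39 and Q* = 396.
With the tax collected from sellers, supply shifts: Qs = 0.5(P − 18) + 376.5.
New equilibrium: buyers pay £42, sellers receive £24, Q = 388.5. (Wedge: Pb − Ps = 18.)
Burden on buyers: £3; on sellers: £15. (They sum to £18.)
The less price-elastic side of the market bears the larger share of a per-unit tax.

Buyers bear £3 per month; sellers bear £15 per month.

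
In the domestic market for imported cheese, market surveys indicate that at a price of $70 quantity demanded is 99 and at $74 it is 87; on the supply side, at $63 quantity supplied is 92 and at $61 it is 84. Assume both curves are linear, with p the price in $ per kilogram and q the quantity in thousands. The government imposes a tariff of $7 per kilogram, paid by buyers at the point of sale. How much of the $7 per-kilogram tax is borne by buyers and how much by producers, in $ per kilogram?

Demand slope: (87 − 99)/(74 − 70) = -3, so qd = 309 − 3p.
Supply slope: (84 − 92)/(61 − 63) = 4, so qs = 4p − 160.
Without the tax, 309 − 3p = 4p − 160 gives 7p = 469, so p* = $67 and q* = 108.
With the tax collected from buyers, demand (in seller-price terms) shifts: qd = 309 − 3(p + 7).
New equilibrium: buyers pay $71, producers receive $64, q = 96. (Wedge: pb − ps = 7.)
Burden on buyers: $4; on producers: $3. (They sum to $7.)

Buyers bear $4 per kilogram; producers bear $3 per kilogram.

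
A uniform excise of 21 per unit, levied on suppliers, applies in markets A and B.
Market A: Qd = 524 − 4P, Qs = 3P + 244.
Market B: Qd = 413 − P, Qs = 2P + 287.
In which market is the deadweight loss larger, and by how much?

Market A: pre-tax P* = 40, Q* = 364; post-tax Q = 328; deadweight loss = 378.
Market B: pre-tax P* = 42, Q* = 371; post-tax Q = 357; deadweight loss = 147.
Difference: 378 vs 147 → market A is larger by 231.

Market A, by 231.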